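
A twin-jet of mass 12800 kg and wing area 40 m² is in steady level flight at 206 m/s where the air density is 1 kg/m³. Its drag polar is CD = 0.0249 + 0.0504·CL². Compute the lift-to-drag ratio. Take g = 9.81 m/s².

Weight W = mg = 12800 × 9.81 = 1.2557×10^5 N; in level flight L = W.
Dynamic pressure q = 0.5 × 1 × 206² = 21220 Pa.
CL = W/(q·S) = 1.2557×10^5 / (21220 × 40) = 0.1479.
CD = 0.0249 + 0.0504 × 0.1479² = 0.026.
L/D = CL/CD = 0.1479 / 0.026 = 5.69

L/D = 5.69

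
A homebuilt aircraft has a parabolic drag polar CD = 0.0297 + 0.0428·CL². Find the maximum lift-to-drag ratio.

For CD = CD0 + K·CL², (L/D)max occurs at CL* = √(CD0/K) and equals 1/(2√(K·CD0)).
(L/D)max = 1/(2√(0.0428 × 0.0297)) = 1/(2 × 0.03565) = 14

(L/D)max = 14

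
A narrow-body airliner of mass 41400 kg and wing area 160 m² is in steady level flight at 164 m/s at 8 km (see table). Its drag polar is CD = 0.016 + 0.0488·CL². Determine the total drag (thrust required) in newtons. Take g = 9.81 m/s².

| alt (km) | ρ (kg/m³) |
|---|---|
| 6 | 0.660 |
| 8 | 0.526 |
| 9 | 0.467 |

At 8 km, from the table: ρ = 0.526 kg/m³.
In steady level flight, lift balances weight: W = mg = 41400 × 9.81 = 4.0613×10^5 N.
Dynamic pressure q = 0.5 × 0.526 × 164² = 7074 Pa.
CL = 2W/(ρv²S) = 2×4.0613×10^5/(0.526×164²×160) = 0.3588.
CD = 0.016 + 0.0488 × 0.3588² = 0.02228.
D = q·S·CD = 7074 × 160 × 0.02228 = 25220 N

D = 25200 N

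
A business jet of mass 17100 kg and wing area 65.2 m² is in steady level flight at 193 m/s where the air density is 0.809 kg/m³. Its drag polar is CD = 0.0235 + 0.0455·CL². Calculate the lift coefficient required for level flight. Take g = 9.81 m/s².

Weight W = mg = 17100 × 9.81 = 1.6775×10^5 N; in level flight L = W.
q = ½ρv² = ½ × 0.809 × 193² = 15070 Pa.
Required CL = L/(qS) = 1.6775×10^5/(15070·65.2) = 0.1708.

CL = 0.171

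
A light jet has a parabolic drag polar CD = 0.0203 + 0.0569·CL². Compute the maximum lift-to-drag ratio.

(L/D)max = 14.7

For CD = CD0 + K·CL², (L/D)max occurs at CL* = √(CD0/K) and equals 1/(2√(K·CD0)).
(L/D)max = 1/(2√(0.0569 × 0.0203)) = 1/(2 × 0.03399) = 14.7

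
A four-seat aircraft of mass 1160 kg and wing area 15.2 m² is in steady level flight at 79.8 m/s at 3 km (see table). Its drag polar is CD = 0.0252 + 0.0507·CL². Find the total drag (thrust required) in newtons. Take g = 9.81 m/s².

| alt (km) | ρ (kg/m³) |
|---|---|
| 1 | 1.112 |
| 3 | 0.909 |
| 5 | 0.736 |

D = 1260 N

At 3 km, from the table: ρ = 0.909 kg/m³.
Weight W = mg = 1160 × 9.81 = 11380 N; in level flight L = W.
Dynamic pressure q = 0.5 × 0.909 × 79.8² = 2894 Pa.
CL = W/(q·S) = 11380 / (2894 × 15.2) = 0.2587.
CD = 0.0252 + 0.0507 × 0.2587² = 0.02859.
D = q·S·CD = 2894 × 15.2 × 0.02859 = 1258 N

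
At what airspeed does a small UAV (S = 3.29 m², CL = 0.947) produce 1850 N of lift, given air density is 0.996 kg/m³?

L = ½ρv²S·CL ⇒ v = √(2L/(ρ·S·CL))
v = √(2 × 1850 / (0.996 × 3.29 × 0.947)) = √1192 = 34.5 m/s

v = 34.5 m/s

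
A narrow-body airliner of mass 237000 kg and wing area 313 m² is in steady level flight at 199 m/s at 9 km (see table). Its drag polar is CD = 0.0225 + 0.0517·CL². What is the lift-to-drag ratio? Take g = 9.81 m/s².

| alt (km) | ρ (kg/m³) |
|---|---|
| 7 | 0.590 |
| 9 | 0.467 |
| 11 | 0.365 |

L/D = 14.4

At 9 km, from the table: ρ = 0.467 kg/m³.
Weight W = mg = 237000 × 9.81 = 2.325×10^6 N; in level flight L = W.
q = ½ρv² = ½ × 0.467 × 199² = 9247 Pa.
Required CL = L/(qS) = 2.325×10^6/(9247·313) = 0.8033.
CD = 0.0225 + 0.0517 × 0.8033² = 0.05586.
L/D = CL/CD = 0.8033 / 0.05586 = 14.4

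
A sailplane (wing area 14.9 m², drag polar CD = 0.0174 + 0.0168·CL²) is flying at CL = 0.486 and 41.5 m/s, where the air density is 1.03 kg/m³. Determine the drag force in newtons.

D = 282 N

CD = 0.0174 + 0.0168 × 0.486² = 0.02137
D = ½ρv²S·CD = ½ × 1.03 × 41.5² × 14.9 × 0.02137 = 282 N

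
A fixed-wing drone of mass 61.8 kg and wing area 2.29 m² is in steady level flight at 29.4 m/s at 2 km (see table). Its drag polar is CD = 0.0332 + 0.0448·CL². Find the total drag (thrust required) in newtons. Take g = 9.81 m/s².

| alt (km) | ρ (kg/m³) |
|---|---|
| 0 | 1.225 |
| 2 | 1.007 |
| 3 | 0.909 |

D = 49.6 N

At 2 km, from the table: ρ = 1.007 kg/m³.
In steady level flight, lift balances weight: W = mg = 61.8 × 9.81 = 606.26 N.
Dynamic pressure q = 0.5 × 1.007 × 29.4² = 435.2 Pa.
Required CL = L/(qS) = 606.26/(435.2·2.29) = 0.6083.
CD = 0.0332 + 0.0448 × 0.6083² = 0.04978.
D = q·S·CD = 435.2 × 2.29 × 0.04978 = 49.61 N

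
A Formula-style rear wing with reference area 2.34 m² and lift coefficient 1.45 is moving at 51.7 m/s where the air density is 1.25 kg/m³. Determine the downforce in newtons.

L = 5670 N

Dynamic pressure q = ½ρv² = ½ × 1.25 × 51.7² = 1671 Pa.
L = q·S·CL = 1671 × 2.34 × 1.45 = 5670 N ≈ 5.67 kN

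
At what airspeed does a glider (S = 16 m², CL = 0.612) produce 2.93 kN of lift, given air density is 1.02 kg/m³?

L = ½ρv²S·CL ⇒ v = √(2L/(ρ·S·CL))
v = √(2 × 2930 / (1.02 × 16 × 0.612)) = √586.7 = 24.2 m/s

v = 24.2 m/s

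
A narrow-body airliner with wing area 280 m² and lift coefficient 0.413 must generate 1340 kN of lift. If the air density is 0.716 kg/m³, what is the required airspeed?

v = 180 m/s

L = ½ρv²S·CL ⇒ v = √(2L/(ρ·S·CL))
v = √(2 × 1.34×10^6 / (0.716 × 280 × 0.413)) = √32370 = 180 m/s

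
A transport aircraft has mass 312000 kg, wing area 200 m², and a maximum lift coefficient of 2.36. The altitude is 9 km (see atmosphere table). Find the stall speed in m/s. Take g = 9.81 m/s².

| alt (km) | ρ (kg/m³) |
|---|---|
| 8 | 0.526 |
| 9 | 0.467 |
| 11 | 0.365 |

At 9 km, from the table: ρ = 0.467 kg/m³.
Weight W = mg = 312000 × 9.81 = 3.061×10^6 N.
V_stall = √(2W/(ρ·S·CL,max)) = √(2 × 3.061×10^6 / (0.467 × 200 × 2.36))
V_stall = √27770 = 167 m/s

V_stall = 167 m/s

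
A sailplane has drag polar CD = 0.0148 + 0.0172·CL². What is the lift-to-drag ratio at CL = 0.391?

L/D = 22.4

CD = 0.0148 + 0.0172 × 0.391² = 0.01743
L/D = CL/CD = 0.391 / 0.01743 = 22.4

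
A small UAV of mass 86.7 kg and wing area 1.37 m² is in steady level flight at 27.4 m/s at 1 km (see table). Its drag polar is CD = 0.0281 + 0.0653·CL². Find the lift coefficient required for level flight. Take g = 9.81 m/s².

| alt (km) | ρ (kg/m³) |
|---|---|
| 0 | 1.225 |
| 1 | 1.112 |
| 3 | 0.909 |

CL = 1.49

At 1 km, from the table: ρ = 1.112 kg/m³.
Weight W = mg = 86.7 × 9.81 = 850.53 N; in level flight L = W.
Dynamic pressure q = 0.5 × 1.112 × 27.4² = 417.4 Pa.
Required CL = L/(qS) = 850.53/(417.4·1.37) = 1.487.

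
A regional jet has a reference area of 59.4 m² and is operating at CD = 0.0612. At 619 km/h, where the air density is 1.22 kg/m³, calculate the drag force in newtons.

D = 65600 N

Convert speed: v = 619 km/h ÷ 3.6 = 171.9 m/s.
Dynamic pressure q = ½ρv² = ½ × 1.22 × 171.9² = 18030 Pa.
D = q·S·CD = 18030 × 59.4 × 0.0612 = 65600 N ≈ 65.6 kN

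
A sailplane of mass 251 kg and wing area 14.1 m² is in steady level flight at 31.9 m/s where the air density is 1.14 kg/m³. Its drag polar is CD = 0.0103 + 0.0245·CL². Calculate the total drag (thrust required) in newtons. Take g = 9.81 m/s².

In steady level flight, lift balances weight: W = mg = 251 × 9.81 = 2462.3 N.
Dynamic pressure q = 0.5 × 1.14 × 31.9² = 580 Pa.
CL = W/(q·S) = 2462.3 / (580 × 14.1) = 0.3011.
CD = 0.0103 + 0.0245 × 0.3011² = 0.01252.
D = q·S·CD = 580 × 14.1 × 0.01252 = 102.4 N

D = 102 N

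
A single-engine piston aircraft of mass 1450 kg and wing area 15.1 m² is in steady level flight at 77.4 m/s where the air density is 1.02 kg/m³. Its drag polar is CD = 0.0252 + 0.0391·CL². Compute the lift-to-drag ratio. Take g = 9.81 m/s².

L/D = 10.7

In steady level flight, lift balances weight: W = mg = 1450 × 9.81 = 14224 N.
q = ½ρv² = ½ × 1.02 × 77.4² = 3055 Pa.
CL = W/(q·S) = 14224 / (3055 × 15.1) = 0.3083.
CD = 0.0252 + 0.0391 × 0.3083² = 0.02892.
L/D = CL/CD = 0.3083 / 0.02892 = 10.7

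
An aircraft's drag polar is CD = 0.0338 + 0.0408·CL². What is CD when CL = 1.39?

CD = 0.0338 + 0.0408 × 1.39² = 0.0338 + 0.07883 = 0.113

CD = 0.113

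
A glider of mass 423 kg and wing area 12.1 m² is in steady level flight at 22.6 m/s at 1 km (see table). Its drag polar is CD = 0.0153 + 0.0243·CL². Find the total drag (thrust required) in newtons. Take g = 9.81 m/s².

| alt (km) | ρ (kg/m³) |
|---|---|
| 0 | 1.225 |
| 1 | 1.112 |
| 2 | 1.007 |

D = 174 N

At 1 km, from the table: ρ = 1.112 kg/m³.
In steady level flight, lift balances weight: W = mg = 423 × 9.81 = 4149.6 N.
Dynamic pressure q = 0.5 × 1.112 × 22.6² = 284 Pa.
Required CL = L/(qS) = 4149.6/(284·12.1) = 1.208.
CD = 0.0153 + 0.0243 × 1.208² = 0.05074.
D = q·S·CD = 284 × 12.1 × 0.05074 = 174.3 N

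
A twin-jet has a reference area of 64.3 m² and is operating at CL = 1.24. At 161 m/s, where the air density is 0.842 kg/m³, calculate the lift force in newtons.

Dynamic pressure q = ½ρv² = ½ × 0.842 × 161² = 10910 Pa.
L = q·S·CL = 10910 × 64.3 × 1.24 = 8.7×10^5 N ≈ 870 kN

L = 8.7×10^5 N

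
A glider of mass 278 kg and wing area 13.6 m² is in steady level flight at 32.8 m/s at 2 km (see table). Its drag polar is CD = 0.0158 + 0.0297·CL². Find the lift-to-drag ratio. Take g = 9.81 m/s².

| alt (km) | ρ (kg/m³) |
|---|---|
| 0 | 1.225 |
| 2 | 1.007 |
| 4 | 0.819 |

L/D = 18.6

At 2 km, from the table: ρ = 1.007 kg/m³.
Level flight ⇒ L = W = m·g = 278 × 9.81 = 2727.2 N.
Dynamic pressure q = 0.5 × 1.007 × 32.8² = 541.7 Pa.
CL = 2W/(ρv²S) = 2×2727.2/(1.007×32.8²×13.6) = 0.3702.
CD = 0.0158 + 0.0297 × 0.3702² = 0.01987.
L/D = CL/CD = 0.3702 / 0.01987 = 18.6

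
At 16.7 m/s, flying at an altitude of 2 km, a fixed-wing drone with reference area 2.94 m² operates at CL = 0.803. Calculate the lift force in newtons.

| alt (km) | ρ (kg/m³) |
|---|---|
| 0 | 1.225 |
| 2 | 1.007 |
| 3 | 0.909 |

At 2 km, from the table: ρ = 1.007 kg/m³.
Dynamic pressure q = ½ρv² = ½ × 1.007 × 16.7² = 140.4 Pa.
L = q·S·CL = 140.4 × 2.94 × 0.803 = 332 N

L = 332 N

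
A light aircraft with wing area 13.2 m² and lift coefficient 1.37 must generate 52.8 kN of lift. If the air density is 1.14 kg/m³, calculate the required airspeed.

v = 71.6 m/s

L = ½ρv²S·CL ⇒ v = √(2L/(ρ·S·CL))
v = √(2 × 52800 / (1.14 × 13.2 × 1.37)) = √5122 = 71.6 m/s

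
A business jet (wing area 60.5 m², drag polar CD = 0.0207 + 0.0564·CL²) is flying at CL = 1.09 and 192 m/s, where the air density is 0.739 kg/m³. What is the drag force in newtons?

D = 72300 N

CD = 0.0207 + 0.0564 × 1.09² = 0.08771
D = ½ρv²S·CD = ½ × 0.739 × 192² × 60.5 × 0.08771 = 72300 N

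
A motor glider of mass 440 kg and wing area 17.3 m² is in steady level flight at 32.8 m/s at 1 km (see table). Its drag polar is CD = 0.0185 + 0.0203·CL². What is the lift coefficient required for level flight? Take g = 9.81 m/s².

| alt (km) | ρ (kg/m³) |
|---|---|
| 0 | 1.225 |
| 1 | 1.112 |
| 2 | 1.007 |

CL = 0.417

At 1 km, from the table: ρ = 1.112 kg/m³.
Level flight ⇒ L = W = m·g = 440 × 9.81 = 4316.4 N.
Dynamic pressure q = 0.5 × 1.112 × 32.8² = 598.2 Pa.
Required CL = L/(qS) = 4316.4/(598.2·17.3) = 0.4171.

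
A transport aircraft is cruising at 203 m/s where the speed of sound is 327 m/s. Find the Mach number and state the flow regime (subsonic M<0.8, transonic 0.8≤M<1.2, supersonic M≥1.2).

M = 0.621 (subsonic)

M = v/a = 203 / 327 = 0.621
M = 0.621 → subsonic.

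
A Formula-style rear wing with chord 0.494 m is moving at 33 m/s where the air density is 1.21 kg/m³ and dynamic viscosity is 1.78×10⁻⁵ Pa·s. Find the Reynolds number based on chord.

Re = ρ·v·c/μ = 1.21 × 33 × 0.494 / (1.78×10⁻⁵) = 1.11×10^6

Re = 1.11×10^6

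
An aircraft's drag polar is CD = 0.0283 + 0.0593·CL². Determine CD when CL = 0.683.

CD = 0.056

CD = 0.0283 + 0.0593 × 0.683² = 0.0283 + 0.02766 = 0.056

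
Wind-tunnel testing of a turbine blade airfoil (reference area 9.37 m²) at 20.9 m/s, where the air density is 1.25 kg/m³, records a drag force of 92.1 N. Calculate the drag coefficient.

From D = ½ρv²S·CD, rearranging gives CD = 2D/(ρv²S).
CD = 2 × 92.1 / (1.25 × 20.9² × 9.37) = 0.036

CD = 0.036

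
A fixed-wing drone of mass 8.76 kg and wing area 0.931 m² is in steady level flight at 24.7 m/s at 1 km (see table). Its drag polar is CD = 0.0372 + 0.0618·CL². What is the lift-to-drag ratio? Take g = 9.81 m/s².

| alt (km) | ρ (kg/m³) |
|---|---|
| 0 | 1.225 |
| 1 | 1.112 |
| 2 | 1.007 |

L/D = 6.51

At 1 km, from the table: ρ = 1.112 kg/m³.
Level flight ⇒ L = W = m·g = 8.76 × 9.81 = 85.936 N.
Dynamic pressure q = 0.5 × 1.112 × 24.7² = 339.2 Pa.
CL = W/(q·S) = 85.936 / (339.2 × 0.931) = 0.2721.
CD = 0.0372 + 0.0618 × 0.2721² = 0.04178.
L/D = CL/CD = 0.2721 / 0.04178 = 6.51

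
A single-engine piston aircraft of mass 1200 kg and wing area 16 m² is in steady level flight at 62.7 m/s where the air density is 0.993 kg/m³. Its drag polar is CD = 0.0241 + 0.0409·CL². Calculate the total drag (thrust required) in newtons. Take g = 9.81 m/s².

D = 934 N

Weight W = mg = 1200 × 9.81 = 11772 N; in level flight L = W.
q = ½ρv² = ½ × 0.993 × 62.7² = 1952 Pa.
CL = W/(q·S) = 11772 / (1952 × 16) = 0.3769.
CD = 0.0241 + 0.0409 × 0.3769² = 0.02991.
D = q·S·CD = 1952 × 16 × 0.02991 = 934.1 N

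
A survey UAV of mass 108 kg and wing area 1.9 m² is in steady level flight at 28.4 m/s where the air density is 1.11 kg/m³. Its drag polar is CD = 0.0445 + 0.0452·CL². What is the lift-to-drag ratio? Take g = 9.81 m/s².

In steady level flight, lift balances weight: W = mg = 108 × 9.81 = 1059.5 N.
q = ½ρv² = ½ × 1.11 × 28.4² = 447.6 Pa.
CL = 2W/(ρv²S) = 2×1059.5/(1.11×28.4²×1.9) = 1.246.
CD = 0.0445 + 0.0452 × 1.246² = 0.1146.
L/D = CL/CD = 1.246 / 0.1146 = 10.9

L/D = 10.9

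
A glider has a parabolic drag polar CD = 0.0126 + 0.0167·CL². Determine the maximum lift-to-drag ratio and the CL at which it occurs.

(L/D)max = 34.5, at CL = 0.869

For CD = CD0 + K·CL², (L/D)max occurs at CL* = √(CD0/K) and equals 1/(2√(K·CD0)).
(L/D)max = 1/(2√(0.0167 × 0.0126)) = 1/(2 × 0.01451) = 34.5
CL* = √(0.0126/0.0167) = 0.869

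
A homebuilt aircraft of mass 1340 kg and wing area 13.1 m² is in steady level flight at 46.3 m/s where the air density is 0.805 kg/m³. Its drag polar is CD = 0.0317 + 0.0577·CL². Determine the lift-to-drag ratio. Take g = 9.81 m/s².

Level flight ⇒ L = W = m·g = 1340 × 9.81 = 13145 N.
q = ½ρv² = ½ × 0.805 × 46.3² = 862.8 Pa.
CL = 2W/(ρv²S) = 2×13145/(0.805×46.3²×13.1) = 1.163.
CD = 0.0317 + 0.0577 × 1.163² = 0.1097.
L/D = CL/CD = 1.163 / 0.1097 = 10.6

L/D = 10.6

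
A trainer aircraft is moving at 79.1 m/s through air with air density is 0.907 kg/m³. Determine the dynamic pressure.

q = ½ρv² = ½ × 0.907 × 79.1² = 2840 Pa

q = 2840 Pa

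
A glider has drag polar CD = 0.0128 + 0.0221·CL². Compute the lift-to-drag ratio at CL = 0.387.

CD = 0.0128 + 0.0221 × 0.387² = 0.01611
L/D = CL/CD = 0.387 / 0.01611 = 24

L/D = 24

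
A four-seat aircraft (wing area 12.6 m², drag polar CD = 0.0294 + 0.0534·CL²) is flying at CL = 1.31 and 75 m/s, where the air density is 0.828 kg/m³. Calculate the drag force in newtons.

CD = 0.0294 + 0.0534 × 1.31² = 0.121
D = ½ρv²S·CD = ½ × 0.828 × 75² × 12.6 × 0.121 = 3550 N

D = 3550 N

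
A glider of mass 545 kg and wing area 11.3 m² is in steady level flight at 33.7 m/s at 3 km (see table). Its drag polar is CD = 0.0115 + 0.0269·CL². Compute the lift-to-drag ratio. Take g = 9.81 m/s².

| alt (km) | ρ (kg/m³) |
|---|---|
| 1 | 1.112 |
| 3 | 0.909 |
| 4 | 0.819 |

At 3 km, from the table: ρ = 0.909 kg/m³.
Weight W = mg = 545 × 9.81 = 5346.4 N; in level flight L = W.
Dynamic pressure q = 0.5 × 0.909 × 33.7² = 516.2 Pa.
CL = 2W/(ρv²S) = 2×5346.4/(0.909×33.7²×11.3) = 0.9166.
CD = 0.0115 + 0.0269 × 0.9166² = 0.0341.
L/D = CL/CD = 0.9166 / 0.0341 = 26.9

L/D = 26.9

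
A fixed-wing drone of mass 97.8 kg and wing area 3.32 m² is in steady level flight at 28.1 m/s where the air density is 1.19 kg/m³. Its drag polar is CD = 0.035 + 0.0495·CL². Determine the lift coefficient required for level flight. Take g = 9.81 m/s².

CL = 0.615

In steady level flight, lift balances weight: W = mg = 97.8 × 9.81 = 959.42 N.
Dynamic pressure q = 0.5 × 1.19 × 28.1² = 469.8 Pa.
CL = 2W/(ρv²S) = 2×959.42/(1.19×28.1²×3.32) = 0.6151.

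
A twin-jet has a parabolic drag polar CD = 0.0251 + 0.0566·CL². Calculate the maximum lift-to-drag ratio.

For CD = CD0 + K·CL², (L/D)max occurs at CL* = √(CD0/K) and equals 1/(2√(K·CD0)).
(L/D)max = 1/(2√(0.0566 × 0.0251)) = 1/(2 × 0.03769) = 13.3

(L/D)max = 13.3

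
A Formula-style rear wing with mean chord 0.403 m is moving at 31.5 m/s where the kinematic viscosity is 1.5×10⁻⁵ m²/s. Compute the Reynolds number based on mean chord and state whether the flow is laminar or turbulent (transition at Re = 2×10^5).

Re = 8.46×10^5 (turbulent)

Re = v·c/ν = 31.5 × 0.403 / (1.5×10⁻⁵) = 8.46×10^5
Since 8.46×10^5 > 2×10^5, the flow is turbulent.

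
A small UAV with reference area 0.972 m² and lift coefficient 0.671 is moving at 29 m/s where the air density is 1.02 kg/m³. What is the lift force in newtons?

L = ½ρv²S·CL = ½ × 1.02 × 29² × 0.972 × 0.671 = 280 N

L = 280 N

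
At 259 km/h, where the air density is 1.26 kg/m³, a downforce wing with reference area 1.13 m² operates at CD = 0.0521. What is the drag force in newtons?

Convert speed: v = 259 km/h ÷ 3.6 = 71.94 m/s.
D = ½ρv²S·CD = ½ × 1.26 × 71.94² × 1.13 × 0.0521 = 192 N

D = 192 N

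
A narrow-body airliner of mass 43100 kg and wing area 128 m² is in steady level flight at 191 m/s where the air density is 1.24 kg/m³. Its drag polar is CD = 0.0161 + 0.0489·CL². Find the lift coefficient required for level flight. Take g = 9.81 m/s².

In steady level flight, lift balances weight: W = mg = 43100 × 9.81 = 4.2281×10^5 N.
q = ½ρv² = ½ × 1.24 × 191² = 22620 Pa.
CL = W/(q·S) = 4.2281×10^5 / (22620 × 128) = 0.146.

CL = 0.146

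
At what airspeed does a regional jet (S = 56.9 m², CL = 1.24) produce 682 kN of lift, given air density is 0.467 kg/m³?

L = ½ρv²S·CL ⇒ v = √(2L/(ρ·S·CL))
v = √(2 × 6.82×10^5 / (0.467 × 56.9 × 1.24)) = √41400 = 203 m/s

v = 203 m/s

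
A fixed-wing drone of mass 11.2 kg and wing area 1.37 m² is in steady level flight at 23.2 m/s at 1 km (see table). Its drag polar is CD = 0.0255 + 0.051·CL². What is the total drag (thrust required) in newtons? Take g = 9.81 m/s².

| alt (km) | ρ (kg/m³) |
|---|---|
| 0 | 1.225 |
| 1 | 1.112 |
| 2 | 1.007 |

At 1 km, from the table: ρ = 1.112 kg/m³.
In steady level flight, lift balances weight: W = mg = 11.2 × 9.81 = 109.87 N.
q = ½ρv² = ½ × 1.112 × 23.2² = 299.3 Pa.
CL = 2W/(ρv²S) = 2×109.87/(1.112×23.2²×1.37) = 0.268.
CD = 0.0255 + 0.051 × 0.268² = 0.02916.
D = q·S·CD = 299.3 × 1.37 × 0.02916 = 11.96 N

D = 12 N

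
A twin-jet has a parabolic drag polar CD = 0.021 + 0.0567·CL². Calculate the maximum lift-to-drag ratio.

For CD = CD0 + K·CL², (L/D)max occurs at CL* = √(CD0/K) and equals 1/(2√(K·CD0)).
(L/D)max = 1/(2√(0.0567 × 0.021)) = 1/(2 × 0.03451) = 14.5

(L/D)max = 14.5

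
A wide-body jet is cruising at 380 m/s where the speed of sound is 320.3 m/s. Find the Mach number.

M = 1.19

M = v/a = 380 / 320.3 = 1.19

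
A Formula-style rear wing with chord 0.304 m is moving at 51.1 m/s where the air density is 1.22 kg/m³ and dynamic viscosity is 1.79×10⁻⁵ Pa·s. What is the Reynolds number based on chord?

Re = ρ·v·c/μ = 1.22 × 51.1 × 0.304 / (1.79×10⁻⁵) = 1.06×10^6

Re = 1.06×10^6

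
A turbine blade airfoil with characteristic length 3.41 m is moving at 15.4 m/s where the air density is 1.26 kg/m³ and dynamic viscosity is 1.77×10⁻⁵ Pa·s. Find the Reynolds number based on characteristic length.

Re = ρ·v·c/μ = 1.26 × 15.4 × 3.41 / (1.77×10⁻⁵) = 3.74×10^6

Re = 3.74×10^6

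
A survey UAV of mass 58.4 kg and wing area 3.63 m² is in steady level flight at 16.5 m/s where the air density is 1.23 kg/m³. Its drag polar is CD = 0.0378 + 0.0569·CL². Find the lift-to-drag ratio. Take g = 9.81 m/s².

Weight W = mg = 58.4 × 9.81 = 572.9 N; in level flight L = W.
Dynamic pressure q = 0.5 × 1.23 × 16.5² = 167.4 Pa.
CL = W/(q·S) = 572.9 / (167.4 × 3.63) = 0.9426.
CD = 0.0378 + 0.0569 × 0.9426² = 0.08836.
L/D = CL/CD = 0.9426 / 0.08836 = 10.7

L/D = 10.7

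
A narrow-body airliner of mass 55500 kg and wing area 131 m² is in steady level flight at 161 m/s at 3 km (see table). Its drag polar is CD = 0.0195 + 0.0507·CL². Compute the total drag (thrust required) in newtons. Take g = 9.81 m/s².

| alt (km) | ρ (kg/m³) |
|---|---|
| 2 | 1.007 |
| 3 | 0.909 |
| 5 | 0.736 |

D = 39800 N

At 3 km, from the table: ρ = 0.909 kg/m³.
Weight W = mg = 55500 × 9.81 = 5.4446×10^5 N; in level flight L = W.
Dynamic pressure q = 0.5 × 0.909 × 161² = 11780 Pa.
CL = W/(q·S) = 5.4446×10^5 / (11780 × 131) = 0.3528.
CD = 0.0195 + 0.0507 × 0.3528² = 0.02581.
D = q·S·CD = 11780 × 131 × 0.02581 = 39830 N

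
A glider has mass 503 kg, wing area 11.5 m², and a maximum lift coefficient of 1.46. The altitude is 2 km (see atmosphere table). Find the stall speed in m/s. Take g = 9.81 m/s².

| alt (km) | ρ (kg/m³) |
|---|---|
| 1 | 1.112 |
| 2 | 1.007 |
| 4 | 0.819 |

V_stall = 24.2 m/s

At 2 km, from the table: ρ = 1.007 kg/m³.
At stall, lift equals weight: L = W = m·g = 503 × 9.81 = 4934 N.
V_stall = √(2W/(ρ·S·CL,max)) = √(2 × 4934 / (1.007 × 11.5 × 1.46))
V_stall = √583.7 = 24.2 m/s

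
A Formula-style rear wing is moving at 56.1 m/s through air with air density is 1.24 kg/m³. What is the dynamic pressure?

q = 1950 Pa

q = ½ρv² = ½ × 1.24 × 56.1² = 1950 Pa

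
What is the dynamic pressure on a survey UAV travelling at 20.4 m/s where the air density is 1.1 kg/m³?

q = ½ρv² = ½ × 1.1 × 20.4² = 229 Pa

q = 229 Pa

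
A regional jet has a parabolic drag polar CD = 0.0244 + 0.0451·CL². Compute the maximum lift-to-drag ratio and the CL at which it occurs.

For CD = CD0 + K·CL², (L/D)max occurs at CL* = √(CD0/K) and equals 1/(2√(K·CD0)).
(L/D)max = 1/(2√(0.0451 × 0.0244)) = 1/(2 × 0.03317) = 15.1
CL* = √(0.0244/0.0451) = 0.736

(L/D)max = 15.1, at CL = 0.736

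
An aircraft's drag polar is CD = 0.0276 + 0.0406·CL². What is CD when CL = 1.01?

CD = 0.069

CD = 0.0276 + 0.0406 × 1.01² = 0.0276 + 0.04142 = 0.069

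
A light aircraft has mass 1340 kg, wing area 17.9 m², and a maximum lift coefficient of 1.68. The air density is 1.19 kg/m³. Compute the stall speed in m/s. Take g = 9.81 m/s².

At stall, lift equals weight: L = W = m·g = 1340 × 9.81 = 13150 N.
From L = ½ρV²S·CL,max = W: V_stall = √(2W/(ρSCL,max)) = √(2·13150/(1.19·17.9·1.68))
V_stall = √734.7 = 27.1 m/s

V_stall = 27.1 m/s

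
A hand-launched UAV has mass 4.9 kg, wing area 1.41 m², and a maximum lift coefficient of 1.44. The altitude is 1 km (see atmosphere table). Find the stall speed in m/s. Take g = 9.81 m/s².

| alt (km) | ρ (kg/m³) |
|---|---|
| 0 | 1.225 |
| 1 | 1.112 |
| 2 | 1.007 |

V_stall = 6.53 m/s

At 1 km, from the table: ρ = 1.112 kg/m³.
At stall, lift equals weight: L = W = m·g = 4.9 × 9.81 = 48.07 N.
V_stall = √(2W/(ρ·S·CL,max)) = √(2 × 48.07 / (1.112 × 1.41 × 1.44))
V_stall = √42.58 = 6.53 m/s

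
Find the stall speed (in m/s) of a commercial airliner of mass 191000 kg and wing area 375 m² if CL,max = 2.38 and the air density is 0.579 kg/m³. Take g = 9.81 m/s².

Weight W = mg = 191000 × 9.81 = 1.874×10^6 N.
V_stall = √(2W/(ρ·S·CL,max)) = √(2 × 1.874×10^6 / (0.579 × 375 × 2.38))
V_stall = √7252 = 85.2 m/s

V_stall = 85.2 m/s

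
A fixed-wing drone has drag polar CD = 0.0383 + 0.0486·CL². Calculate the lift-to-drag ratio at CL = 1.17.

CD = 0.0383 + 0.0486 × 1.17² = 0.1048
L/D = CL/CD = 1.17 / 0.1048 = 11.2

L/D = 11.2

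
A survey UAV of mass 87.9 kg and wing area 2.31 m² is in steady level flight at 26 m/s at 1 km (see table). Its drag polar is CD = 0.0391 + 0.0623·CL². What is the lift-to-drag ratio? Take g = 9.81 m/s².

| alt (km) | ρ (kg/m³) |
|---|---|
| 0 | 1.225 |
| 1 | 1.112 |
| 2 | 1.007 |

At 1 km, from the table: ρ = 1.112 kg/m³.
In steady level flight, lift balances weight: W = mg = 87.9 × 9.81 = 862.3 N.
q = ½ρv² = ½ × 1.112 × 26² = 375.9 Pa.
Required CL = L/(qS) = 862.3/(375.9·2.31) = 0.9932.
CD = 0.0391 + 0.0623 × 0.9932² = 0.1006.
L/D = CL/CD = 0.9932 / 0.1006 = 9.88

L/D = 9.88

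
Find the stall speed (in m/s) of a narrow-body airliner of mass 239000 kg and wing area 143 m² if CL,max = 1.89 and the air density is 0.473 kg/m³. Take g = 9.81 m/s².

V_stall = 192 m/s

Weight W = mg = 239000 × 9.81 = 2.345×10^6 N.
From L = ½ρV²S·CL,max = W: V_stall = √(2W/(ρSCL,max)) = √(2·2.345×10^6/(0.473·143·1.89))
V_stall = √36680 = 192 m/s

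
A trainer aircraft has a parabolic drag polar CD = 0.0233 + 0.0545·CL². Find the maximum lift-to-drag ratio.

(L/D)max = 14

For CD = CD0 + K·CL², (L/D)max occurs at CL* = √(CD0/K) and equals 1/(2√(K·CD0)).
(L/D)max = 1/(2√(0.0545 × 0.0233)) = 1/(2 × 0.03563) = 14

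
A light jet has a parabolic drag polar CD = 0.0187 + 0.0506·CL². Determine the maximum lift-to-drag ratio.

(L/D)max = 16.3

For CD = CD0 + K·CL², (L/D)max occurs at CL* = √(CD0/K) and equals 1/(2√(K·CD0)).
(L/D)max = 1/(2√(0.0506 × 0.0187)) = 1/(2 × 0.03076) = 16.3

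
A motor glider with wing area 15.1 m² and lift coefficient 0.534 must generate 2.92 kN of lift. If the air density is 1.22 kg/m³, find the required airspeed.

v = 24.4 m/s

L = ½ρv²S·CL ⇒ v = √(2L/(ρ·S·CL))
v = √(2 × 2920 / (1.22 × 15.1 × 0.534)) = √593.7 = 24.4 m/s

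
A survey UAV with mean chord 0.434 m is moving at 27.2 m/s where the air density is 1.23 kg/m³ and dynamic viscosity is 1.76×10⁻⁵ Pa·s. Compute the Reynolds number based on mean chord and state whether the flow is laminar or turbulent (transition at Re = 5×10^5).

Re = 8.25×10^5 (turbulent)

Re = ρ·v·c/μ = 1.23 × 27.2 × 0.434 / (1.76×10⁻⁵) = 8.25×10^5
Since 8.25×10^5 > 5×10^5, the flow is turbulent.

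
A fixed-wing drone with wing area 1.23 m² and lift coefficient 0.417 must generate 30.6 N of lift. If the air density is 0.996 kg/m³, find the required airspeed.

v = 10.9 m/s

L = ½ρv²S·CL ⇒ v = √(2L/(ρ·S·CL))
v = √(2 × 30.6 / (0.996 × 1.23 × 0.417)) = √119.8 = 10.9 m/s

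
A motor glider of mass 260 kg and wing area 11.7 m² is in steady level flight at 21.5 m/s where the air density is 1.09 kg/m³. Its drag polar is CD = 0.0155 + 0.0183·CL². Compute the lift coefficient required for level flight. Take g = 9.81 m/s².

Weight W = mg = 260 × 9.81 = 2550.6 N; in level flight L = W.
q = ½ρv² = ½ × 1.09 × 21.5² = 251.9 Pa.
Required CL = L/(qS) = 2550.6/(251.9·11.7) = 0.8653.

CL = 0.865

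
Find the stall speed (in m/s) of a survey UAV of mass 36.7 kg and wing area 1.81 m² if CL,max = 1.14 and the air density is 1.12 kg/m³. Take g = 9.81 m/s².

At stall, lift equals weight: L = W = m·g = 36.7 × 9.81 = 360 N.
V_stall = √(2W/(ρ·S·CL,max)) = √(2 × 360 / (1.12 × 1.81 × 1.14))
V_stall = √311.6 = 17.7 m/s

V_stall = 17.7 m/s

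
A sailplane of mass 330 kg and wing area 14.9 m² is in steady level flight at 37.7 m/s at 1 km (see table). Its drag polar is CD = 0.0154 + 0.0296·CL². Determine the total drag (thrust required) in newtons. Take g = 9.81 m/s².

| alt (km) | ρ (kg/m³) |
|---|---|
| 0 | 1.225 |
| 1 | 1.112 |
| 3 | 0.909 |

D = 208 N

At 1 km, from the table: ρ = 1.112 kg/m³.
Weight W = mg = 330 × 9.81 = 3237.3 N; in level flight L = W.
q = ½ρv² = ½ × 1.112 × 37.7² = 790.2 Pa.
Required CL = L/(qS) = 3237.3/(790.2·14.9) = 0.2749.
CD = 0.0154 + 0.0296 × 0.2749² = 0.01764.
D = q·S·CD = 790.2 × 14.9 × 0.01764 = 207.7 N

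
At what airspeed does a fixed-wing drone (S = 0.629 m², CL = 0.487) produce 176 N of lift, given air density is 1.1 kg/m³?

L = ½ρv²S·CL ⇒ v = √(2L/(ρ·S·CL))
v = √(2 × 176 / (1.1 × 0.629 × 0.487)) = √1045 = 32.3 m/s

v = 32.3 m/s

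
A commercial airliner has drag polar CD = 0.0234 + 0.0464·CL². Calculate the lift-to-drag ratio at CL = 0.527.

L/D = 14.5

CD = 0.0234 + 0.0464 × 0.527² = 0.03629
L/D = CL/CD = 0.527 / 0.03629 = 14.5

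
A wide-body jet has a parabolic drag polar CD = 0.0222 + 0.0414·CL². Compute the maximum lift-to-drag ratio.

(L/D)max = 16.5

For CD = CD0 + K·CL², (L/D)max occurs at CL* = √(CD0/K) and equals 1/(2√(K·CD0)).
(L/D)max = 1/(2√(0.0414 × 0.0222)) = 1/(2 × 0.03032) = 16.5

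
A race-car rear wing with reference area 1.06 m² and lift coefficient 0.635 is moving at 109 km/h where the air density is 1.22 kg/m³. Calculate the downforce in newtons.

L = 376 N

Convert speed: v = 109 km/h ÷ 3.6 = 30.28 m/s.
Dynamic pressure q = ½ρv² = ½ × 1.22 × 30.28² = 559.2 Pa.
L = q·S·CL = 559.2 × 1.06 × 0.635 = 376 N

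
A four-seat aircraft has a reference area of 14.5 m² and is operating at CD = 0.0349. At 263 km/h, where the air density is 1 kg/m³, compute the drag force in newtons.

Convert speed: v = 263 km/h ÷ 3.6 = 73.06 m/s.
Dynamic pressure q = ½ρv² = ½ × 1 × 73.06² = 2669 Pa.
D = q·S·CD = 2669 × 14.5 × 0.0349 = 1350 N

D = 1350 N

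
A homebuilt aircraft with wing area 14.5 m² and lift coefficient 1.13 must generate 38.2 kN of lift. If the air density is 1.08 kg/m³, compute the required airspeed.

L = ½ρv²S·CL ⇒ v = √(2L/(ρ·S·CL))
v = √(2 × 38200 / (1.08 × 14.5 × 1.13)) = √4317 = 65.7 m/s

v = 65.7 m/s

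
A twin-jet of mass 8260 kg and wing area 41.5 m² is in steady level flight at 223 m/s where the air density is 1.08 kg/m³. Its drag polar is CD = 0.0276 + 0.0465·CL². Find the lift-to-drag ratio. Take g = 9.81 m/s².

L/D = 2.61

Weight W = mg = 8260 × 9.81 = 81031 N; in level flight L = W.
q = ½ρv² = ½ × 1.08 × 223² = 26850 Pa.
CL = 2W/(ρv²S) = 2×81031/(1.08×223²×41.5) = 0.07271.
CD = 0.0276 + 0.0465 × 0.07271² = 0.02785.
L/D = CL/CD = 0.07271 / 0.02785 = 2.61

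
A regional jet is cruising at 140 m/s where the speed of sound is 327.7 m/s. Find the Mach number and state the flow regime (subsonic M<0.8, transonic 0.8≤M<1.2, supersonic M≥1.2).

M = v/a = 140 / 327.7 = 0.427
M = 0.427 → subsonic.

M = 0.427 (subsonic)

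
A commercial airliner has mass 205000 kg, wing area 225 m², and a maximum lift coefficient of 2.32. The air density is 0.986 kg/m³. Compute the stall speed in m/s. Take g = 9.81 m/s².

At stall, lift equals weight: L = W = m·g = 205000 × 9.81 = 2.011×10^6 N.
From L = ½ρV²S·CL,max = W: V_stall = √(2W/(ρSCL,max)) = √(2·2.011×10^6/(0.986·225·2.32))
V_stall = √7815 = 88.4 m/s

V_stall = 88.4 m/s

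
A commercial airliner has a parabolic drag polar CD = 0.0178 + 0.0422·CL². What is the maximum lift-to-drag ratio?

For CD = CD0 + K·CL², (L/D)max occurs at CL* = √(CD0/K) and equals 1/(2√(K·CD0)).
(L/D)max = 1/(2√(0.0422 × 0.0178)) = 1/(2 × 0.02741) = 18.2

(L/D)max = 18.2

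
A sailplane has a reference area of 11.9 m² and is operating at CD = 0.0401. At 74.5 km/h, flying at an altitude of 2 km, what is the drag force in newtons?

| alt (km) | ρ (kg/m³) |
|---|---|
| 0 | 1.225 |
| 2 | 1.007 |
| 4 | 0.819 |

At 2 km, from the table: ρ = 1.007 kg/m³.
Convert speed: v = 74.5 km/h ÷ 3.6 = 20.69 m/s.
D = ½ρv²S·CD = ½ × 1.007 × 20.69² × 11.9 × 0.0401 = 103 N

D = 103 N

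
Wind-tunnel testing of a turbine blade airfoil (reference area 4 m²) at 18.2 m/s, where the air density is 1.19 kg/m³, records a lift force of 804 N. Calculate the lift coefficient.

From L = ½ρv²S·CL, rearranging gives CL = 2L/(ρv²S).
CL = 2 × 804 / (1.19 × 18.2² × 4) = 1.02

CL = 1.02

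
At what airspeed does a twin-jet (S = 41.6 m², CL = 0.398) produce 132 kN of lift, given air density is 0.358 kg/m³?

v = 211 m/s

L = ½ρv²S·CL ⇒ v = √(2L/(ρ·S·CL))
v = √(2 × 1.32×10^5 / (0.358 × 41.6 × 0.398)) = √44540 = 211 m/s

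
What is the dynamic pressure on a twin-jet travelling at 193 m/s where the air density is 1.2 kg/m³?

q = ½ρv² = ½ × 1.2 × 193² = 22300 Pa

q = 22300 Pa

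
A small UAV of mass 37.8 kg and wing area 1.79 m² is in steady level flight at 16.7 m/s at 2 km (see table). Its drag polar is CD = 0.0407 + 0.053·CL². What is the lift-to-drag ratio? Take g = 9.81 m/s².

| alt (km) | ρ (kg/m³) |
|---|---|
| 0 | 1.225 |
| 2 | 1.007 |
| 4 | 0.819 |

At 2 km, from the table: ρ = 1.007 kg/m³.
Level flight ⇒ L = W = m·g = 37.8 × 9.81 = 370.82 N.
q = ½ρv² = ½ × 1.007 × 16.7² = 140.4 Pa.
CL = 2W/(ρv²S) = 2×370.82/(1.007×16.7²×1.79) = 1.475.
CD = 0.0407 + 0.053 × 1.475² = 0.1561.
L/D = CL/CD = 1.475 / 0.1561 = 9.45

L/D = 9.45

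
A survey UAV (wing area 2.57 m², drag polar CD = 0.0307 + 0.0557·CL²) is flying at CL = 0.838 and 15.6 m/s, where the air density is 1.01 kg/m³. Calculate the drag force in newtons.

D = 22.1 N

CD = 0.0307 + 0.0557 × 0.838² = 0.06981
D = ½ρv²S·CD = ½ × 1.01 × 15.6² × 2.57 × 0.06981 = 22.1 N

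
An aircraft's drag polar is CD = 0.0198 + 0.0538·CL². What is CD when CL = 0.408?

CD = 0.0198 + 0.0538 × 0.408² = 0.0198 + 0.008956 = 0.0288

CD = 0.0288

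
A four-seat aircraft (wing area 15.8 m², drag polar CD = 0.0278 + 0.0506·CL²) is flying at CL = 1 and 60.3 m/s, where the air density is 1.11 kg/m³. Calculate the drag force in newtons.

D = 2500 N

CD = 0.0278 + 0.0506 × 1² = 0.0784
D = ½ρv²S·CD = ½ × 1.11 × 60.3² × 15.8 × 0.0784 = 2500 N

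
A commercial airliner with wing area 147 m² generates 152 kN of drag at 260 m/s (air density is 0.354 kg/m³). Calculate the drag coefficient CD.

CD = 0.0864

From D = ½ρv²S·CD, rearranging gives CD = 2D/(ρv²S).
CD = 2 × 1.52×10^5 / (0.354 × 260² × 147) = 0.0864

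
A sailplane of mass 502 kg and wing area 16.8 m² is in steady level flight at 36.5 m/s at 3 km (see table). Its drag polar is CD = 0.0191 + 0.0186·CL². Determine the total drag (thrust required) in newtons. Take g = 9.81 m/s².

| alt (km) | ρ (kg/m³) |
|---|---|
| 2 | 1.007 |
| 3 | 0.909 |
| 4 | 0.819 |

D = 239 N

At 3 km, from the table: ρ = 0.909 kg/m³.
Weight W = mg = 502 × 9.81 = 4924.6 N; in level flight L = W.
Dynamic pressure q = 0.5 × 0.909 × 36.5² = 605.5 Pa.
CL = 2W/(ρv²S) = 2×4924.6/(0.909×36.5²×16.8) = 0.4841.
CD = 0.0191 + 0.0186 × 0.4841² = 0.02346.
D = q·S·CD = 605.5 × 16.8 × 0.02346 = 238.6 N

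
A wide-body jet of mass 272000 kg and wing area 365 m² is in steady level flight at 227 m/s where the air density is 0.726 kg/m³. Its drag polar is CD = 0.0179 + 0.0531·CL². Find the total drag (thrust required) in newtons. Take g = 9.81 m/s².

In steady level flight, lift balances weight: W = mg = 272000 × 9.81 = 2.6683×10^6 N.
Dynamic pressure q = 0.5 × 0.726 × 227² = 18710 Pa.
CL = 2W/(ρv²S) = 2×2.6683×10^6/(0.726×227²×365) = 0.3908.
CD = 0.0179 + 0.0531 × 0.3908² = 0.02601.
D = q·S·CD = 18710 × 365 × 0.02601 = 1.776×10^5 N

D = 1.78×10^5 N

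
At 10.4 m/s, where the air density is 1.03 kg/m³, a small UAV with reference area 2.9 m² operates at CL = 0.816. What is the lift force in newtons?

L = 132 N

L = ½ρv²S·CL = ½ × 1.03 × 10.4² × 2.9 × 0.816 = 132 N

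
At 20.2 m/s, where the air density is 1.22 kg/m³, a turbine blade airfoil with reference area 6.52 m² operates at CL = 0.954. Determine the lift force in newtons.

L = ½ρv²S·CL = ½ × 1.22 × 20.2² × 6.52 × 0.954 = 1550 N

L = 1550 N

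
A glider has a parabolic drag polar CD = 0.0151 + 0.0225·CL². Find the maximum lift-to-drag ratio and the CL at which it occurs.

For CD = CD0 + K·CL², (L/D)max occurs at CL* = √(CD0/K) and equals 1/(2√(K·CD0)).
(L/D)max = 1/(2√(0.0225 × 0.0151)) = 1/(2 × 0.01843) = 27.1
CL* = √(0.0151/0.0225) = 0.819

(L/D)max = 27.1, at CL = 0.819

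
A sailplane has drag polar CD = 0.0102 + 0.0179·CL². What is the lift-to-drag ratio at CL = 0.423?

L/D = 31.6

CD = 0.0102 + 0.0179 × 0.423² = 0.0134
L/D = CL/CD = 0.423 / 0.0134 = 31.6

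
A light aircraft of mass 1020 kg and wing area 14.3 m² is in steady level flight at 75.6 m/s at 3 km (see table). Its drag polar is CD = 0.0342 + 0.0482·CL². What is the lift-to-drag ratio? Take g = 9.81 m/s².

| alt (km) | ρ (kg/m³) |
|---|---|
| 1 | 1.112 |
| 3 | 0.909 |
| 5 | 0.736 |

At 3 km, from the table: ρ = 0.909 kg/m³.
Weight W = mg = 1020 × 9.81 = 10006 N; in level flight L = W.
Dynamic pressure q = 0.5 × 0.909 × 75.6² = 2598 Pa.
Required CL = L/(qS) = 10006/(2598·14.3) = 0.2694.
CD = 0.0342 + 0.0482 × 0.2694² = 0.0377.
L/D = CL/CD = 0.2694 / 0.0377 = 7.15

L/D = 7.15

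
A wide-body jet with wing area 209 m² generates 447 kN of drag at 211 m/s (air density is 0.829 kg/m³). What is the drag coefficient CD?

CD = 0.116

From D = ½ρv²S·CD, rearranging gives CD = 2D/(ρv²S).
CD = 2 × 4.47×10^5 / (0.829 × 211² × 209) = 0.116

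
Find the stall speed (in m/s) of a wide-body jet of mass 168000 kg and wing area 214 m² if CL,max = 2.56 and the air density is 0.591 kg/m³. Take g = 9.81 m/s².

Stall occurs when L = W at CL,max. W = mg = 168000 × 9.81 = 1.648×10^6 N.
From L = ½ρV²S·CL,max = W: V_stall = √(2W/(ρSCL,max)) = √(2·1.648×10^6/(0.591·214·2.56))
V_stall = √10180 = 101 m/s

V_stall = 101 m/s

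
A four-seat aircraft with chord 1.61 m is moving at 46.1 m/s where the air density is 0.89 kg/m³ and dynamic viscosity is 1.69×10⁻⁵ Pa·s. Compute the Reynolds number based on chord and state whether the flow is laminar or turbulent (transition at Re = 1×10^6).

Re = ρ·v·c/μ = 0.89 × 46.1 × 1.61 / (1.69×10⁻⁵) = 3.91×10^6
Since 3.91×10^6 > 1×10^6, the flow is turbulent.

Re = 3.91×10^6 (turbulent)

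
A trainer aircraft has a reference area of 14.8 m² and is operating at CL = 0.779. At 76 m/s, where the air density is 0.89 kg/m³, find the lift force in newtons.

L = 29600 N

L = ½ρv²S·CL = ½ × 0.89 × 76² × 14.8 × 0.779 = 29600 N ≈ 29.6 kN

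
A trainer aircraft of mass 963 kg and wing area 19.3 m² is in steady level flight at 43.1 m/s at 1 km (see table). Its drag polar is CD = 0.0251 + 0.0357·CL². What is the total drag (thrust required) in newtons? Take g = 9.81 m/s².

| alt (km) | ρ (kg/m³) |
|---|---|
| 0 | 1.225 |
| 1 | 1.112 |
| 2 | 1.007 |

D = 660 N

At 1 km, from the table: ρ = 1.112 kg/m³.
In steady level flight, lift balances weight: W = mg = 963 × 9.81 = 9447 N.
q = ½ρv² = ½ × 1.112 × 43.1² = 1033 Pa.
Required CL = L/(qS) = 9447/(1033·19.3) = 0.4739.
CD = 0.0251 + 0.0357 × 0.4739² = 0.03312.
D = q·S·CD = 1033 × 19.3 × 0.03312 = 660.2 N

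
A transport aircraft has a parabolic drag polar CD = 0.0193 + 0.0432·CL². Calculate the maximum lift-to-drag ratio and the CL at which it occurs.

For CD = CD0 + K·CL², (L/D)max occurs at CL* = √(CD0/K) and equals 1/(2√(K·CD0)).
(L/D)max = 1/(2√(0.0432 × 0.0193)) = 1/(2 × 0.02887) = 17.3
CL* = √(0.0193/0.0432) = 0.668

(L/D)max = 17.3, at CL = 0.668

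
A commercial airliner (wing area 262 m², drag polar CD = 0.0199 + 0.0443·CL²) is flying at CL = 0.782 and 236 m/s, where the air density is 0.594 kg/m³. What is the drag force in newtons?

D = 2.04×10^5 N

CD = 0.0199 + 0.0443 × 0.782² = 0.04699
D = ½ρv²S·CD = ½ × 0.594 × 236² × 262 × 0.04699 = 2.04×10^5 N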